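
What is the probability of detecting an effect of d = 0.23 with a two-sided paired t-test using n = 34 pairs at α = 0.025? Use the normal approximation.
Power ≈ 0.18

Power calculation (paired t-test, normal approximation):
z_β = d · √n - z_{α/2}
z_β = 0.23 · √34 - 2.241
z_β = 0.23 · 5.831 - 2.241
z_β = -0.900

Power = Φ(z_β) = Φ(-0.900) ≈ 0.184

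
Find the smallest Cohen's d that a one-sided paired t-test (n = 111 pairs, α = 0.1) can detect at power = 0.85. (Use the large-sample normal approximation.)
d ≈ 0.22

Minimum detectable effect (paired t-test, normal approximation):
d = (z_α + z_β) / √n
d = (1.282 + 1.036) / √111
d = 2.318 / 10.536
d ≈ 0.22

By Cohen's convention (0.2 small / 0.5 medium / 0.8 large): small effect.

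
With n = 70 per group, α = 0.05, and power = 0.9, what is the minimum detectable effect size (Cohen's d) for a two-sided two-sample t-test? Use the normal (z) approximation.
d ≈ 0.55

Minimum detectable effect (two-sample t-test, normal approximation):
d = (z_{α/2} + z_β) / √(n/2)
d = (1.960 + 1.282) / √(70/2)
d = 3.242 / 5.916
d ≈ 0.55

By Cohen's convention (0.2 small / 0.5 medium / 0.8 large): medium effect.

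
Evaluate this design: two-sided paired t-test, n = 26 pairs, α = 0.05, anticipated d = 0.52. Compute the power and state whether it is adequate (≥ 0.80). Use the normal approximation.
Power ≈ 0.76; the study is underpowered (power < 0.80)

Power calculation (paired t-test, normal approximation):
z_β = d · √n - z_{α/2}
z_β = 0.52 · √26 - 1.960
z_β = 0.52 · 5.099 - 1.960
z_β = 0.692

Power = Φ(z_β) = Φ(0.692) ≈ 0.755

Effect size d = 0.52 is medium by Cohen's convention (0.2/0.5/0.8).

Threshold: power ≥ 0.80 is conventionally adequate.
Power ≈ 0.76 → the study is underpowered (power < 0.80).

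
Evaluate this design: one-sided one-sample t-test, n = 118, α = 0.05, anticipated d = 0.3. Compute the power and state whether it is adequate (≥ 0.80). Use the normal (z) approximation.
Power ≈ 0.95; the study is adequately powered (power ≥ 0.80)

Power calculation (one-sample t-test, normal approximation):
z_β = d · √n - z_α
z_β = 0.3 · √118 - 1.645
z_β = 0.3 · 10.863 - 1.645
z_β = 1.614

Power = Φ(z_β) = Φ(1.614) ≈ 0.947

Effect size d = 0.3 is small by Cohen's convention (0.2/0.5/0.8).

Threshold: power ≥ 0.80 is conventionally adequate.
Power ≈ 0.95 → the study is adequately powered (power ≥ 0.80).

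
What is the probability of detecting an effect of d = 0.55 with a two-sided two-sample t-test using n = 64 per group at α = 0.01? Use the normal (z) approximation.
Power ≈ 0.70

Power calculation (two-sample t-test, normal approximation):
z_β = d · √(n/2) - z_{α/2}
z_β = 0.55 · √(64/2) - 2.576
z_β = 0.55 · 5.657 - 2.576
z_β = 0.535

Power = Φ(z_β) = Φ(0.535) ≈ 0.704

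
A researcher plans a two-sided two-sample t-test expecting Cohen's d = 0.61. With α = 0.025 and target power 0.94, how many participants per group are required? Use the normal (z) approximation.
n = 78 per group

Sample size formula (two-sample t-test, normal approximation):
n = 2 · ((z_{α/2} + z_β) / d)²

z_{α/2} = 2.241 (for α = 0.025, two-sided)
z_β = 1.555 (for power = 0.94)
d = 0.61

n = 2 · ((2.241 + 1.555) / 0.61)²
n = 2 · (6.223)²
n ≈ 77.45
Round up to the next whole number: n = 78 per group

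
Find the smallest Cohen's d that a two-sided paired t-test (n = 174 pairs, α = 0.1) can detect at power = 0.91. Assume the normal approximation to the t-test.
d ≈ 0.23

Minimum detectable effect (paired t-test, normal approximation):
d = (z_{α/2} + z_β) / √n
d = (1.645 + 1.341) / √174
d = 2.986 / 13.191
d ≈ 0.23

By Cohen's convention (0.2 small / 0.5 medium / 0.8 large): small effect.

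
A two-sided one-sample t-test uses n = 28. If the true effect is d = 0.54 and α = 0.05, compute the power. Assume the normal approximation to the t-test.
Power ≈ 0.82

Power calculation (one-sample t-test, normal approximation):
z_β = d · √n - z_{α/2}
z_β = 0.54 · √28 - 1.960
z_β = 0.54 · 5.292 - 1.960
z_β = 0.897

Power = Φ(z_β) = Φ(0.897) ≈ 0.815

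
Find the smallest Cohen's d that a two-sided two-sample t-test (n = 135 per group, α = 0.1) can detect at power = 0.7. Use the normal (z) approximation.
d ≈ 0.26

Minimum detectable effect (two-sample t-test, normal approximation):
d = (z_{α/2} + z_β) / √(n/2)
d = (1.645 + 0.524) / √(135/2)
d = 2.169 / 8.216
d ≈ 0.26

By Cohen's convention (0.2 small / 0.5 medium / 0.8 large): small effect.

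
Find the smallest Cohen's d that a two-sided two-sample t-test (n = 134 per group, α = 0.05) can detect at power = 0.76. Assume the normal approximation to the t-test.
d ≈ 0.33

Minimum detectable effect (two-sample t-test, normal approximation):
d = (z_{α/2} + z_β) / √(n/2)
d = (1.960 + 0.706) / √(134/2)
d = 2.666 / 8.185
d ≈ 0.33

By Cohen's convention (0.2 small / 0.5 medium / 0.8 large): small effect.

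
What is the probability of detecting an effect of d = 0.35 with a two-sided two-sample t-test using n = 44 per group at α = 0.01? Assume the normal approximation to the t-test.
Power ≈ 0.18

Power calculation (two-sample t-test, normal approximation):
z_β = d · √(n/2) - z_{α/2}
z_β = 0.35 · √(44/2) - 2.576
z_β = 0.35 · 4.690 - 2.576
z_β = -0.934

Power = Φ(z_β) = Φ(-0.934) ≈ 0.175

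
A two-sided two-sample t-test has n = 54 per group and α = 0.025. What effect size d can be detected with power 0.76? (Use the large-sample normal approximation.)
d ≈ 0.57

Minimum detectable effect (two-sample t-test, normal approximation):
d = (z_{α/2} + z_β) / √(n/2)
d = (2.241 + 0.706) / √(54/2)
d = 2.948 / 5.196
d ≈ 0.57

By Cohen's convention (0.2 small / 0.5 medium / 0.8 large): medium effect.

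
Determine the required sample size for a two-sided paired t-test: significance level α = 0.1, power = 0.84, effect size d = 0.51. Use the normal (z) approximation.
n = 27 pairs

Sample size formula (paired t-test, normal approximation):
n = ((z_{α/2} + z_β) / d)²

z_{α/2} = 1.645 (for α = 0.1, two-sided)
z_β = 0.994 (for power = 0.84)
d = 0.51

n = ((1.645 + 0.994) / 0.51)²
n = (5.175)²
n ≈ 26.78
Round up to the next whole number: n = 27 pairs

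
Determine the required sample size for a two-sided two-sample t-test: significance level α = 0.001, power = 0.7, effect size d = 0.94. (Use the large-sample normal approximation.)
n = 33 per group

Sample size formula (two-sample t-test, normal approximation):
n = 2 · ((z_{α/2} + z_β) / d)²

z_{α/2} = 3.291 (for α = 0.001, two-sided)
z_β = 0.524 (for power = 0.7)
d = 0.94

n = 2 · ((3.291 + 0.524) / 0.94)²
n = 2 · (4.059)²
n ≈ 32.95
Round up to the next whole number: n = 33 per group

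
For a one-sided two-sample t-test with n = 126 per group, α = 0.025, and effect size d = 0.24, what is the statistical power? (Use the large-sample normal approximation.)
Power ≈ 0.48

Power calculation (two-sample t-test, normal approximation):
z_β = d · √(n/2) - z_α
z_β = 0.24 · √(126/2) - 1.960
z_β = 0.24 · 7.937 - 1.960
z_β = -0.055

Power = Φ(z_β) = Φ(-0.055) ≈ 0.478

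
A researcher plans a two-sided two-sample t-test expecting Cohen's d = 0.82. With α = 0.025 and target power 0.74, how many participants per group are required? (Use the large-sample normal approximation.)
n = 25 per group

Sample size formula (two-sample t-test, normal approximation):
n = 2 · ((z_{α/2} + z_β) / d)²

z_{α/2} = 2.241 (for α = 0.025, two-sided)
z_β = 0.643 (for power = 0.74)
d = 0.82

n = 2 · ((2.241 + 0.643) / 0.82)²
n = 2 · (3.517)²
n ≈ 24.74
Round up to the next whole number: n = 25 per group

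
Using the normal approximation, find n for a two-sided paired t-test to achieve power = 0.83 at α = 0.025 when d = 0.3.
n = 114 pairs

Sample size formula (paired t-test, normal approximation):
n = ((z_{α/2} + z_β) / d)²

z_{α/2} = 2.241 (for α = 0.025, two-sided)
z_β = 0.954 (for power = 0.83)
d = 0.3

n = ((2.241 + 0.954) / 0.3)²
n = (10.650)²
n ≈ 113.42
Round up to the next whole number: n = 114 pairs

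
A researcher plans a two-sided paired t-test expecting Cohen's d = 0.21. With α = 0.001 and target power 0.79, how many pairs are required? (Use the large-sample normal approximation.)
n = 381 pairs

Sample size formula (paired t-test, normal approximation):
n = ((z_{α/2} + z_β) / d)²

z_{α/2} = 3.291 (for α = 0.001, two-sided)
z_β = 0.806 (for power = 0.79)
d = 0.21

n = ((3.291 + 0.806) / 0.21)²
n = (19.510)²
n ≈ 380.64
Round up to the next whole number: n = 381 pairs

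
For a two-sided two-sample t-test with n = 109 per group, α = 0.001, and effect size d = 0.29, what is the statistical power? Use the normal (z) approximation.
Power ≈ 0.13

Power calculation (two-sample t-test, normal approximation):
z_β = d · √(n/2) - z_{α/2}
z_β = 0.29 · √(109/2) - 3.291
z_β = 0.29 · 7.382 - 3.291
z_β = -1.150

Power = Φ(z_β) = Φ(-1.150) ≈ 0.125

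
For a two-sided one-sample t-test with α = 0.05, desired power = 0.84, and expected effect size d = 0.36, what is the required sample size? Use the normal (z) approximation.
n = 68

Sample size formula (one-sample t-test, normal approximation):
n = ((z_{α/2} + z_β) / d)²

z_{α/2} = 1.960 (for α = 0.05, two-sided)
z_β = 0.994 (for power = 0.84)
d = 0.36

n = ((1.960 + 0.994) / 0.36)²
n = (8.206)²
n ≈ 67.34
Round up to the next whole number: n = 68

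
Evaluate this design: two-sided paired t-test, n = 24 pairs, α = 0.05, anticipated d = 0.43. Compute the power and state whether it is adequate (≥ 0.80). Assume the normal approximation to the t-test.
Power ≈ 0.56; the study is underpowered (power < 0.80)

Power calculation (paired t-test, normal approximation):
z_β = d · √n - z_{α/2}
z_β = 0.43 · √24 - 1.960
z_β = 0.43 · 4.899 - 1.960
z_β = 0.147

Power = Φ(z_β) = Φ(0.147) ≈ 0.558

Effect size d = 0.43 is small by Cohen's convention (0.2/0.5/0.8).

Threshold: power ≥ 0.80 is conventionally adequate.
Power ≈ 0.56 → the study is underpowered (power < 0.80).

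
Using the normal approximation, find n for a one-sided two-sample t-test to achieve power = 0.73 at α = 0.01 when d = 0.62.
n = 45 per group

Sample size formula (two-sample t-test, normal approximation):
n = 2 · ((z_α + z_β) / d)²

z_α = 2.326 (for α = 0.01, one-sided)
z_β = 0.613 (for power = 0.73)
d = 0.62

n = 2 · ((2.326 + 0.613) / 0.62)²
n = 2 · (4.740)²
n ≈ 44.94
Round up to the next whole number: n = 45 per group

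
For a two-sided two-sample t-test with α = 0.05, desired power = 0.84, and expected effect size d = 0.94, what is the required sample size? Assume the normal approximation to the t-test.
n = 20 per group

Sample size formula (two-sample t-test, normal approximation):
n = 2 · ((z_{α/2} + z_β) / d)²

z_{α/2} = 1.960 (for α = 0.05, two-sided)
z_β = 0.994 (for power = 0.84)
d = 0.94

n = 2 · ((1.960 + 0.994) / 0.94)²
n = 2 · (3.143)²
n ≈ 19.76
Round up to the next whole number: n = 20 per group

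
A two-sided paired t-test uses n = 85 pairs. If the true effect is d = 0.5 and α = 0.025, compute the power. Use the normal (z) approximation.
Power ≈ 0.99

Power calculation (paired t-test, normal approximation):
z_β = d · √n - z_{α/2}
z_β = 0.5 · √85 - 2.241
z_β = 0.5 · 9.220 - 2.241
z_β = 2.368

Power = Φ(z_β) = Φ(2.368) ≈ 0.991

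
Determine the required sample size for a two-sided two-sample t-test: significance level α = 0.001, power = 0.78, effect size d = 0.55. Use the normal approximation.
n = 110 per group

Sample size formula (two-sample t-test, normal approximation):
n = 2 · ((z_{α/2} + z_β) / d)²

z_{α/2} = 3.291 (for α = 0.001, two-sided)
z_β = 0.772 (for power = 0.78)
d = 0.55

n = 2 · ((3.291 + 0.772) / 0.55)²
n = 2 · (7.387)²
n ≈ 109.14
Round up to the next whole number: n = 110 per group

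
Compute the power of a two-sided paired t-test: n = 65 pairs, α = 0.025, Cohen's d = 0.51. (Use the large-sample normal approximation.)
Power ≈ 0.97

Power calculation (paired t-test, normal approximation):
z_β = d · √n - z_{α/2}
z_β = 0.51 · √65 - 2.241
z_β = 0.51 · 8.062 - 2.241
z_β = 1.870

Power = Φ(z_β) = Φ(1.870) ≈ 0.969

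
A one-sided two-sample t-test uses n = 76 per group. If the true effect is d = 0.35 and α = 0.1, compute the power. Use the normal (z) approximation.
Power ≈ 0.81

Power calculation (two-sample t-test, normal approximation):
z_β = d · √(n/2) - z_α
z_β = 0.35 · √(76/2) - 1.282
z_β = 0.35 · 6.164 - 1.282
z_β = 0.876

Power = Φ(z_β) = Φ(0.876) ≈ 0.809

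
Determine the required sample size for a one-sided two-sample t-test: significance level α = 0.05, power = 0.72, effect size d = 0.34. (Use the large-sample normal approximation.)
n = 86 per group

Sample size formula (two-sample t-test, normal approximation):
n = 2 · ((z_α + z_β) / d)²

z_α = 1.645 (for α = 0.05, one-sided)
z_β = 0.583 (for power = 0.72)
d = 0.34

n = 2 · ((1.645 + 0.583) / 0.34)²
n = 2 · (6.553)²
n ≈ 85.88
Round up to the next whole number: n = 86 per group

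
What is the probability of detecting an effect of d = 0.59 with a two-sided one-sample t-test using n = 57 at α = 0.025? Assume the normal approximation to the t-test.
Power ≈ 0.99

Power calculation (one-sample t-test, normal approximation):
z_β = d · √n - z_{α/2}
z_β = 0.59 · √57 - 2.241
z_β = 0.59 · 7.550 - 2.241
z_β = 2.213

Power = Φ(z_β) = Φ(2.213) ≈ 0.987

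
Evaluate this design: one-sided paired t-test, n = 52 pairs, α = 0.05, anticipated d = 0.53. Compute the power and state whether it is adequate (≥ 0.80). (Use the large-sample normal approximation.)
Power ≈ 0.99; the study is adequately powered (power ≥ 0.80)

Power calculation (paired t-test, normal approximation):
z_β = d · √n - z_α
z_β = 0.53 · √52 - 1.645
z_β = 0.53 · 7.211 - 1.645
z_β = 2.177

Power = Φ(z_β) = Φ(2.177) ≈ 0.985

Effect size d = 0.53 is medium by Cohen's convention (0.2/0.5/0.8).

Threshold: power ≥ 0.80 is conventionally adequate.
Power ≈ 0.99 → the study is adequately powered (power ≥ 0.80).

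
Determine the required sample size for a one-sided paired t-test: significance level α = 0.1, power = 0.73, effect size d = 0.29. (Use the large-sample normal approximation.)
n = 43 pairs

Sample size formula (paired t-test, normal approximation):
n = ((z_α + z_β) / d)²

z_α = 1.282 (for α = 0.1, one-sided)
z_β = 0.613 (for power = 0.73)
d = 0.29

n = ((1.282 + 0.613) / 0.29)²
n = (6.534)²
n ≈ 42.69
Round up to the next whole number: n = 43 pairs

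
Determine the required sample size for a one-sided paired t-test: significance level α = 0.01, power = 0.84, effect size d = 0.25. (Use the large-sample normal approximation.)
n = 177 pairs

Sample size formula (paired t-test, normal approximation):
n = ((z_α + z_β) / d)²

z_α = 2.326 (for α = 0.01, one-sided)
z_β = 0.994 (for power = 0.84)
d = 0.25

n = ((2.326 + 0.994) / 0.25)²
n = (13.280)²
n ≈ 176.36
Round up to the next whole number: n = 177 pairs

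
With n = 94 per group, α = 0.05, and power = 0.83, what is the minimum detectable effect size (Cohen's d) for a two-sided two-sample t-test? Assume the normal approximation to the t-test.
d ≈ 0.43

Minimum detectable effect (two-sample t-test, normal approximation):
d = (z_{α/2} + z_β) / √(n/2)
d = (1.960 + 0.954) / √(94/2)
d = 2.914 / 6.856
d ≈ 0.43

By Cohen's convention (0.2 small / 0.5 medium / 0.8 large): small effect.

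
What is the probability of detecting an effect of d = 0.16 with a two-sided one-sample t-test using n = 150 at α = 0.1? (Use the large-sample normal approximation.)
Power ≈ 0.62

Power calculation (one-sample t-test, normal approximation):
z_β = d · √n - z_{α/2}
z_β = 0.16 · √150 - 1.645
z_β = 0.16 · 12.247 - 1.645
z_β = 0.315

Power = Φ(z_β) = Φ(0.315) ≈ 0.624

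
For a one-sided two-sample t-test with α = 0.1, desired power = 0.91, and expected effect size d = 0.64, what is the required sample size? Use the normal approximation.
n = 34 per group

Sample size formula (two-sample t-test, normal approximation):
n = 2 · ((z_α + z_β) / d)²

z_α = 1.282 (for α = 0.1, one-sided)
z_β = 1.341 (for power = 0.91)
d = 0.64

n = 2 · ((1.282 + 1.341) / 0.64)²
n = 2 · (4.098)²
n ≈ 33.59
Round up to the next whole number: n = 34 per group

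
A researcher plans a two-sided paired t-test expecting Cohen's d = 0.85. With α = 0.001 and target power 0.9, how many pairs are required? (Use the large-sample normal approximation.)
n = 29 pairs

Sample size formula (paired t-test, normal approximation):
n = ((z_{α/2} + z_β) / d)²

z_{α/2} = 3.291 (for α = 0.001, two-sided)
z_β = 1.282 (for power = 0.9)
d = 0.85

n = ((3.291 + 1.282) / 0.85)²
n = (5.380)²
n ≈ 28.94
Round up to the next whole number: n = 29 pairs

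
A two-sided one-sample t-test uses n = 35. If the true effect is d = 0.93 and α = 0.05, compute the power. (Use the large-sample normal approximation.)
Power ≈ 1.00

Power calculation (one-sample t-test, normal approximation):
z_β = d · √n - z_{α/2}
z_β = 0.93 · √35 - 1.960
z_β = 0.93 · 5.916 - 1.960
z_β = 3.542

Power = Φ(z_β) = Φ(3.542) ≈ 1.000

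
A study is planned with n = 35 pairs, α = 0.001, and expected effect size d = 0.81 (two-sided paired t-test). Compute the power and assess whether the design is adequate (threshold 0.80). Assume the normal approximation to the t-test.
Power ≈ 0.93; the study is adequately powered (power ≥ 0.80)

Power calculation (paired t-test, normal approximation):
z_β = d · √n - z_{α/2}
z_β = 0.81 · √35 - 3.291
z_β = 0.81 · 5.916 - 3.291
z_β = 1.501

Power = Φ(z_β) = Φ(1.501) ≈ 0.933

Effect size d = 0.81 is large by Cohen's convention (0.2/0.5/0.8).

Threshold: power ≥ 0.80 is conventionally adequate.
Power ≈ 0.93 → the study is adequately powered (power ≥ 0.80).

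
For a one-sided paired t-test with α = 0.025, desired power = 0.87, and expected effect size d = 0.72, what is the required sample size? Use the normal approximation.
n = 19 pairs

Sample size formula (paired t-test, normal approximation):
n = ((z_α + z_β) / d)²

z_α = 1.960 (for α = 0.025, one-sided)
z_β = 1.126 (for power = 0.87)
d = 0.72

n = ((1.960 + 1.126) / 0.72)²
n = (4.286)²
n ≈ 18.37
Round up to the next whole number: n = 19 pairs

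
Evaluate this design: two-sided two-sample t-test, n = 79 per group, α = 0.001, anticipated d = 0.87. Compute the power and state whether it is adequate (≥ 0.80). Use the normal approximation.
Power ≈ 0.99; the study is adequately powered (power ≥ 0.80)

Power calculation (two-sample t-test, normal approximation):
z_β = d · √(n/2) - z_{α/2}
z_β = 0.87 · √(79/2) - 3.291
z_β = 0.87 · 6.285 - 3.291
z_β = 2.177

Power = Φ(z_β) = Φ(2.177) ≈ 0.985

Effect size d = 0.87 is large by Cohen's convention (0.2/0.5/0.8).

Threshold: power ≥ 0.80 is conventionally adequate.
Power ≈ 0.99 → the study is adequately powered (power ≥ 0.80).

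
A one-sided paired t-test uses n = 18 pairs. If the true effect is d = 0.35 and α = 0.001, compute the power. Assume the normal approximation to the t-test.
Power ≈ 0.05

Power calculation (paired t-test, normal approximation):
z_β = d · √n - z_α
z_β = 0.35 · √18 - 3.090
z_β = 0.35 · 4.243 - 3.090
z_β = -1.605

Power = Φ(z_β) = Φ(-1.605) ≈ 0.054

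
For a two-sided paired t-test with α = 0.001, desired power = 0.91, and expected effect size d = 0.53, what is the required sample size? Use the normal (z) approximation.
n = 77 pairs

Sample size formula (paired t-test, normal approximation):
n = ((z_{α/2} + z_β) / d)²

z_{α/2} = 3.291 (for α = 0.001, two-sided)
z_β = 1.341 (for power = 0.91)
d = 0.53

n = ((3.291 + 1.341) / 0.53)²
n = (8.740)²
n ≈ 76.39
Round up to the next whole number: n = 77 pairs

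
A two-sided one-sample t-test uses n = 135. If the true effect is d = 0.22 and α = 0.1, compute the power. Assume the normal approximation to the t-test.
Power ≈ 0.82

Power calculation (one-sample t-test, normal approximation):
z_β = d · √n - z_{α/2}
z_β = 0.22 · √135 - 1.645
z_β = 0.22 · 11.619 - 1.645
z_β = 0.911

Power = Φ(z_β) = Φ(0.911) ≈ 0.819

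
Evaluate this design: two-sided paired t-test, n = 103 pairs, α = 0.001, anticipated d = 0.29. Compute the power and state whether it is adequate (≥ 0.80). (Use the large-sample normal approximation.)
Power ≈ 0.36; the study is underpowered (power < 0.80)

Power calculation (paired t-test, normal approximation):
z_β = d · √n - z_{α/2}
z_β = 0.29 · √103 - 3.291
z_β = 0.29 · 10.149 - 3.291
z_β = -0.347

Power = Φ(z_β) = Φ(-0.347) ≈ 0.364

Effect size d = 0.29 is small by Cohen's convention (0.2/0.5/0.8).

Threshold: power ≥ 0.80 is conventionally adequate.
Power ≈ 0.36 → the study is underpowered (power < 0.80).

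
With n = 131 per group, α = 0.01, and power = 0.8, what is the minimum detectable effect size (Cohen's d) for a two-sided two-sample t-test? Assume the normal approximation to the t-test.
d ≈ 0.42

Minimum detectable effect (two-sample t-test, normal approximation):
d = (z_{α/2} + z_β) / √(n/2)
d = (2.576 + 0.842) / √(131/2)
d = 3.417 / 8.093
d ≈ 0.42

By Cohen's convention (0.2 small / 0.5 medium / 0.8 large): small effect.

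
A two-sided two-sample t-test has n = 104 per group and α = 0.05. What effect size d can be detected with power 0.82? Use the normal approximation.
d ≈ 0.40

Minimum detectable effect (two-sample t-test, normal approximation):
d = (z_{α/2} + z_β) / √(n/2)
d = (1.960 + 0.915) / √(104/2)
d = 2.875 / 7.211
d ≈ 0.40

By Cohen's convention (0.2 small / 0.5 medium / 0.8 large): small effect.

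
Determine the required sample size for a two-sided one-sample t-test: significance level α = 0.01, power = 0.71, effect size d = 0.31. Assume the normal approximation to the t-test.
n = 102

Sample size formula (one-sample t-test, normal approximation):
n = ((z_{α/2} + z_β) / d)²

z_{α/2} = 2.576 (for α = 0.01, two-sided)
z_β = 0.553 (for power = 0.71)
d = 0.31

n = ((2.576 + 0.553) / 0.31)²
n = (10.094)²
n ≈ 101.89
Round up to the next whole number: n = 102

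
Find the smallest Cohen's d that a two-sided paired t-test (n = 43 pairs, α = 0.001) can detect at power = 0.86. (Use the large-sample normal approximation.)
d ≈ 0.67

Minimum detectable effect (paired t-test, normal approximation):
d = (z_{α/2} + z_β) / √n
d = (3.291 + 1.080) / √43
d = 4.371 / 6.557
d ≈ 0.67

By Cohen's convention (0.2 small / 0.5 medium / 0.8 large): medium effect.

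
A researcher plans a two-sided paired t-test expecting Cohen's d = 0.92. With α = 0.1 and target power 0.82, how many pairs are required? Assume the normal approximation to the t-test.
n = 8 pairs

Sample size formula (paired t-test, normal approximation):
n = ((z_{α/2} + z_β) / d)²

z_{α/2} = 1.645 (for α = 0.1, two-sided)
z_β = 0.915 (for power = 0.82)
d = 0.92

n = ((1.645 + 0.915) / 0.92)²
n = (2.783)²
n ≈ 7.75
Round up to the next whole number: n = 8 pairs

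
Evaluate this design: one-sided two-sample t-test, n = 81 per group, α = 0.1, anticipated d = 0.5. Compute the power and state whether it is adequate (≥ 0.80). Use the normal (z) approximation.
Power ≈ 0.97; the study is adequately powered (power ≥ 0.80)

Power calculation (two-sample t-test, normal approximation):
z_β = d · √(n/2) - z_α
z_β = 0.5 · √(81/2) - 1.282
z_β = 0.5 · 6.364 - 1.282
z_β = 1.900

Power = Φ(z_β) = Φ(1.900) ≈ 0.971

Effect size d = 0.5 is medium by Cohen's convention (0.2/0.5/0.8).

Threshold: power ≥ 0.80 is conventionally adequate.
Power ≈ 0.97 → the study is adequately powered (power ≥ 0.80).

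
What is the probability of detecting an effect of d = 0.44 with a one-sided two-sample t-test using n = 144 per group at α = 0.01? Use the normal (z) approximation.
Power ≈ 0.92

Power calculation (two-sample t-test, normal approximation):
z_β = d · √(n/2) - z_α
z_β = 0.44 · √(144/2) - 2.326
z_β = 0.44 · 8.485 - 2.326
z_β = 1.407

Power = Φ(z_β) = Φ(1.407) ≈ 0.920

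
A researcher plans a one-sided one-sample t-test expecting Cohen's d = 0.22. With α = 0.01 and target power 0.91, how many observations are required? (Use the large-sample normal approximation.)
n = 278

Sample size formula (one-sample t-test, normal approximation):
n = ((z_α + z_β) / d)²

z_α = 2.326 (for α = 0.01, one-sided)
z_β = 1.341 (for power = 0.91)
d = 0.22

n = ((2.326 + 1.341) / 0.22)²
n = (16.668)²
n ≈ 277.82
Round up to the next whole number: n = 278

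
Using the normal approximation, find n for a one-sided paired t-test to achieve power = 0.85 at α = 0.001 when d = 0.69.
n = 36 pairs

Sample size formula (paired t-test, normal approximation):
n = ((z_α + z_β) / d)²

z_α = 3.090 (for α = 0.001, one-sided)
z_β = 1.036 (for power = 0.85)
d = 0.69

n = ((3.090 + 1.036) / 0.69)²
n = (5.980)²
n ≈ 35.76
Round up to the next whole number: n = 36 pairs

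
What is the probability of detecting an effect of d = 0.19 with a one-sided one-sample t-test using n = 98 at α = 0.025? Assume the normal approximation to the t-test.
Power ≈ 0.47

Power calculation (one-sample t-test, normal approximation):
z_β = d · √n - z_α
z_β = 0.19 · √98 - 1.960
z_β = 0.19 · 9.899 - 1.960
z_β = -0.079

Power = Φ(z_β) = Φ(-0.079) ≈ 0.468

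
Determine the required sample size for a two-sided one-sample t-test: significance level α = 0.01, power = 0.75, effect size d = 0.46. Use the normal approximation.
n = 50

Sample size formula (one-sample t-test, normal approximation):
n = ((z_{α/2} + z_β) / d)²

z_{α/2} = 2.576 (for α = 0.01, two-sided)
z_β = 0.674 (for power = 0.75)
d = 0.46

n = ((2.576 + 0.674) / 0.46)²
n = (7.065)²
n ≈ 49.91
Round up to the next whole number: n = 50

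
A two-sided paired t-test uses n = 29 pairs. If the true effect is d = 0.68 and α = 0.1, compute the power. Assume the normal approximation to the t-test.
Power ≈ 0.98

Power calculation (paired t-test, normal approximation):
z_β = d · √n - z_{α/2}
z_β = 0.68 · √29 - 1.645
z_β = 0.68 · 5.385 - 1.645
z_β = 2.017

Power = Φ(z_β) = Φ(2.017) ≈ 0.978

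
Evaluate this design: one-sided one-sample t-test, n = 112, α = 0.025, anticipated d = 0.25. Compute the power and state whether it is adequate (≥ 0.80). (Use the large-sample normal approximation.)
Power ≈ 0.75; the study is underpowered (power < 0.80)

Power calculation (one-sample t-test, normal approximation):
z_β = d · √n - z_α
z_β = 0.25 · √112 - 1.960
z_β = 0.25 · 10.583 - 1.960
z_β = 0.686

Power = Φ(z_β) = Φ(0.686) ≈ 0.754

Effect size d = 0.25 is small by Cohen's convention (0.2/0.5/0.8).

Threshold: power ≥ 0.80 is conventionally adequate.
Power ≈ 0.75 → the study is underpowered (power < 0.80).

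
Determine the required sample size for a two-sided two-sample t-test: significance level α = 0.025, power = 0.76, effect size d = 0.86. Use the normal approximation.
n = 24 per group

Sample size formula (two-sample t-test, normal approximation):
n = 2 · ((z_{α/2} + z_β) / d)²

z_{α/2} = 2.241 (for α = 0.025, two-sided)
z_β = 0.706 (for power = 0.76)
d = 0.86

n = 2 · ((2.241 + 0.706) / 0.86)²
n = 2 · (3.427)²
n ≈ 23.49
Round up to the next whole number: n = 24 per group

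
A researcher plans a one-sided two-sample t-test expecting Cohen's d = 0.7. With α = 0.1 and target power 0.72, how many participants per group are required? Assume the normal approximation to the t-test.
n = 15 per group

Sample size formula (two-sample t-test, normal approximation):
n = 2 · ((z_α + z_β) / d)²

z_α = 1.282 (for α = 0.1, one-sided)
z_β = 0.583 (for power = 0.72)
d = 0.7

n = 2 · ((1.282 + 0.583) / 0.7)²
n = 2 · (2.664)²
n ≈ 14.19
Round up to the next whole number: n = 15 per group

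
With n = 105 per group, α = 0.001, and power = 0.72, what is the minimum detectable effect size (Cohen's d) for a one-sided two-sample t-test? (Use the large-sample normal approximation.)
d ≈ 0.51

Minimum detectable effect (two-sample t-test, normal approximation):
d = (z_α + z_β) / √(n/2)
d = (3.090 + 0.583) / √(105/2)
d = 3.673 / 7.246
d ≈ 0.51

By Cohen's convention (0.2 small / 0.5 medium / 0.8 large): medium effect.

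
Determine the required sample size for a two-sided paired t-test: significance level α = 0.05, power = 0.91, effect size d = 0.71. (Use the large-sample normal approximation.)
n = 22 pairs

Sample size formula (paired t-test, normal approximation):
n = ((z_{α/2} + z_β) / d)²

z_{α/2} = 1.960 (for α = 0.05, two-sided)
z_β = 1.341 (for power = 0.91)
d = 0.71

n = ((1.960 + 1.341) / 0.71)²
n = (4.649)²
n ≈ 21.61
Round up to the next whole number: n = 22 pairs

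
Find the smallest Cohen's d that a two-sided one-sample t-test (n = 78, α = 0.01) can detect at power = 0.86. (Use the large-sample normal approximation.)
d ≈ 0.41

Minimum detectable effect (one-sample t-test, normal approximation):
d = (z_{α/2} + z_β) / √n
d = (2.576 + 1.080) / √78
d = 3.656 / 8.832
d ≈ 0.41

By Cohen's convention (0.2 small / 0.5 medium / 0.8 large): small effect.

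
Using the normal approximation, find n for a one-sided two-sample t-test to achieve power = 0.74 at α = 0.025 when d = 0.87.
n = 18 per group

Sample size formula (two-sample t-test, normal approximation):
n = 2 · ((z_α + z_β) / d)²

z_α = 1.960 (for α = 0.025, one-sided)
z_β = 0.643 (for power = 0.74)
d = 0.87

n = 2 · ((1.960 + 0.643) / 0.87)²
n = 2 · (2.992)²
n ≈ 17.90
Round up to the next whole number: n = 18 per group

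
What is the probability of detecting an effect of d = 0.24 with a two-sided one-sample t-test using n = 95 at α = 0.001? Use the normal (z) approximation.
Power ≈ 0.17

Power calculation (one-sample t-test, normal approximation):
z_β = d · √n - z_{α/2}
z_β = 0.24 · √95 - 3.291
z_β = 0.24 · 9.747 - 3.291
z_β = -0.951

Power = Φ(z_β) = Φ(-0.951) ≈ 0.171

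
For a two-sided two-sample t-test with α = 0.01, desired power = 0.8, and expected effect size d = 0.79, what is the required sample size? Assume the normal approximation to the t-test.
n = 38 per group

Sample size formula (two-sample t-test, normal approximation):
n = 2 · ((z_{α/2} + z_β) / d)²

z_{α/2} = 2.576 (for α = 0.01, two-sided)
z_β = 0.842 (for power = 0.8)
d = 0.79

n = 2 · ((2.576 + 0.842) / 0.79)²
n = 2 · (4.327)²
n ≈ 37.45
Round up to the next whole number: n = 38 per group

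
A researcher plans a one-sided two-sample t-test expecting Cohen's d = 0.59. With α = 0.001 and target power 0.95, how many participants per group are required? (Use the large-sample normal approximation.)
n = 129 per group

Sample size formula (two-sample t-test, normal approximation):
n = 2 · ((z_α + z_β) / d)²

z_α = 3.090 (for α = 0.001, one-sided)
z_β = 1.645 (for power = 0.95)
d = 0.59

n = 2 · ((3.090 + 1.645) / 0.59)²
n = 2 · (8.025)²
n ≈ 128.80
Round up to the next whole number: n = 129 per group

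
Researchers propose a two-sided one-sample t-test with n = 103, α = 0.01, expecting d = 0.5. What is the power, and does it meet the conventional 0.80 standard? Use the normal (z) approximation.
Power ≈ 0.99; the study is adequately powered (power ≥ 0.80)

Power calculation (one-sample t-test, normal approximation):
z_β = d · √n - z_{α/2}
z_β = 0.5 · √103 - 2.576
z_β = 0.5 · 10.149 - 2.576
z_β = 2.499

Power = Φ(z_β) = Φ(2.499) ≈ 0.994

Effect size d = 0.5 is medium by Cohen's convention (0.2/0.5/0.8).

Threshold: power ≥ 0.80 is conventionally adequate.
Power ≈ 0.99 → the study is adequately powered (power ≥ 0.80).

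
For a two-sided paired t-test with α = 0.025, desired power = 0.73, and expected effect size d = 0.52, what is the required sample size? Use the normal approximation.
n = 31 pairs

Sample size formula (paired t-test, normal approximation):
n = ((z_{α/2} + z_β) / d)²

z_{α/2} = 2.241 (for α = 0.025, two-sided)
z_β = 0.613 (for power = 0.73)
d = 0.52

n = ((2.241 + 0.613) / 0.52)²
n = (5.488)²
n ≈ 30.12
Round up to the next whole number: n = 31 pairs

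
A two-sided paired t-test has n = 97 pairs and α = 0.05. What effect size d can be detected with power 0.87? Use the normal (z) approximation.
d ≈ 0.31

Minimum detectable effect (paired t-test, normal approximation):
d = (z_{α/2} + z_β) / √n
d = (1.960 + 1.126) / √97
d = 3.086 / 9.849
d ≈ 0.31

By Cohen's convention (0.2 small / 0.5 medium / 0.8 large): small effect.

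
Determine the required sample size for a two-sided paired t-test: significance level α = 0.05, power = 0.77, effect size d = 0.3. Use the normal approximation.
n = 81 pairs

Sample size formula (paired t-test, normal approximation):
n = ((z_{α/2} + z_β) / d)²

z_{α/2} = 1.960 (for α = 0.05, two-sided)
z_β = 0.739 (for power = 0.77)
d = 0.3

n = ((1.960 + 0.739) / 0.3)²
n = (8.997)²
n ≈ 80.95
Round up to the next whole number: n = 81 pairs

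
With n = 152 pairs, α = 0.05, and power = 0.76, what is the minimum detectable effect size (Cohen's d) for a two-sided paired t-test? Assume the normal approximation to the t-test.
d ≈ 0.22

Minimum detectable effect (paired t-test, normal approximation):
d = (z_{α/2} + z_β) / √n
d = (1.960 + 0.706) / √152
d = 2.666 / 12.329
d ≈ 0.22

By Cohen's convention (0.2 small / 0.5 medium / 0.8 large): small effect.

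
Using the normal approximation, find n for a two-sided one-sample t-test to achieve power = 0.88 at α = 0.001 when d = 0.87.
n = 27

Sample size formula (one-sample t-test, normal approximation):
n = ((z_{α/2} + z_β) / d)²

z_{α/2} = 3.291 (for α = 0.001, two-sided)
z_β = 1.175 (for power = 0.88)
d = 0.87

n = ((3.291 + 1.175) / 0.87)²
n = (5.133)²
n ≈ 26.35
Round up to the next whole number: n = 27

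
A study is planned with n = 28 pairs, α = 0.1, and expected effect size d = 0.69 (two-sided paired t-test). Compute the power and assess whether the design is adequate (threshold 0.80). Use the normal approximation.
Power ≈ 0.98; the study is adequately powered (power ≥ 0.80)

Power calculation (paired t-test, normal approximation):
z_β = d · √n - z_{α/2}
z_β = 0.69 · √28 - 1.645
z_β = 0.69 · 5.292 - 1.645
z_β = 2.006

Power = Φ(z_β) = Φ(2.006) ≈ 0.978

Effect size d = 0.69 is medium by Cohen's convention (0.2/0.5/0.8).

Threshold: power ≥ 0.80 is conventionally adequate.
Power ≈ 0.98 → the study is adequately powered (power ≥ 0.80).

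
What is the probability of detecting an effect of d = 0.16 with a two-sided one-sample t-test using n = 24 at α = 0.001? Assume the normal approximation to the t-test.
Power ≈ 0.01

Power calculation (one-sample t-test, normal approximation):
z_β = d · √n - z_{α/2}
z_β = 0.16 · √24 - 3.291
z_β = 0.16 · 4.899 - 3.291
z_β = -2.507

Power = Φ(z_β) = Φ(-2.507) ≈ 0.006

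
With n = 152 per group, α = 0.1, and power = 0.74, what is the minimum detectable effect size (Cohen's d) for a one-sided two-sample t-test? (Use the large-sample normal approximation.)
d ≈ 0.22

Minimum detectable effect (two-sample t-test, normal approximation):
d = (z_α + z_β) / √(n/2)
d = (1.282 + 0.643) / √(152/2)
d = 1.925 / 8.718
d ≈ 0.22

By Cohen's convention (0.2 small / 0.5 medium / 0.8 large): small effect.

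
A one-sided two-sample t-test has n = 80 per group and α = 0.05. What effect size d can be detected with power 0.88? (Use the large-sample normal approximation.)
d ≈ 0.45

Minimum detectable effect (two-sample t-test, normal approximation):
d = (z_α + z_β) / √(n/2)
d = (1.645 + 1.175) / √(80/2)
d = 2.820 / 6.325
d ≈ 0.45

By Cohen's convention (0.2 small / 0.5 medium / 0.8 large): small effect.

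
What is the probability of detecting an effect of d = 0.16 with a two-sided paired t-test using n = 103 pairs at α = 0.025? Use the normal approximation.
Power ≈ 0.27

Power calculation (paired t-test, normal approximation):
z_β = d · √n - z_{α/2}
z_β = 0.16 · √103 - 2.241
z_β = 0.16 · 10.149 - 2.241
z_β = -0.618

Power = Φ(z_β) = Φ(-0.618) ≈ 0.268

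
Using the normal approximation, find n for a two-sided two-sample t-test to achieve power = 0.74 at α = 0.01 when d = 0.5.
n = 83 per group

Sample size formula (two-sample t-test, normal approximation):
n = 2 · ((z_{α/2} + z_β) / d)²

z_{α/2} = 2.576 (for α = 0.01, two-sided)
z_β = 0.643 (for power = 0.74)
d = 0.5

n = 2 · ((2.576 + 0.643) / 0.5)²
n = 2 · (6.438)²
n ≈ 82.90
Round up to the next whole number: n = 83 per group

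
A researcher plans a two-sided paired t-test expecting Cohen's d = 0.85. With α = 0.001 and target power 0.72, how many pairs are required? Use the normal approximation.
n = 21 pairs

Sample size formula (paired t-test, normal approximation):
n = ((z_{α/2} + z_β) / d)²

z_{α/2} = 3.291 (for α = 0.001, two-sided)
z_β = 0.583 (for power = 0.72)
d = 0.85

n = ((3.291 + 0.583) / 0.85)²
n = (4.558)²
n ≈ 20.78
Round up to the next whole number: n = 21 pairs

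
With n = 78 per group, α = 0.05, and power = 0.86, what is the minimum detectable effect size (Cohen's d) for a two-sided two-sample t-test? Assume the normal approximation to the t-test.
d ≈ 0.49

Minimum detectable effect (two-sample t-test, normal approximation):
d = (z_{α/2} + z_β) / √(n/2)
d = (1.960 + 1.080) / √(78/2)
d = 3.040 / 6.245
d ≈ 0.49

By Cohen's convention (0.2 small / 0.5 medium / 0.8 large): small effect.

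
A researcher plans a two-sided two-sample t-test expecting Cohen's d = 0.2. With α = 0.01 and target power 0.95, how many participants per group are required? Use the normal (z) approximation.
n = 891 per group

Sample size formula (two-sample t-test, normal approximation):
n = 2 · ((z_{α/2} + z_β) / d)²

z_{α/2} = 2.576 (for α = 0.01, two-sided)
z_β = 1.645 (for power = 0.95)
d = 0.2

n = 2 · ((2.576 + 1.645) / 0.2)²
n = 2 · (21.105)²
n ≈ 890.84
Round up to the next whole number: n = 891 per group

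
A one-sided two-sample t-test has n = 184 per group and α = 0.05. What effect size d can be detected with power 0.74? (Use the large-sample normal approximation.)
d ≈ 0.24

Minimum detectable effect (two-sample t-test, normal approximation):
d = (z_α + z_β) / √(n/2)
d = (1.645 + 0.643) / √(184/2)
d = 2.288 / 9.592
d ≈ 0.24

By Cohen's convention (0.2 small / 0.5 medium / 0.8 large): small effect.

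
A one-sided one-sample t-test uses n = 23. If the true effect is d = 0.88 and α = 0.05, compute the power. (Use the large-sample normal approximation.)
Power ≈ 0.99

Power calculation (one-sample t-test, normal approximation):
z_β = d · √n - z_α
z_β = 0.88 · √23 - 1.645
z_β = 0.88 · 4.796 - 1.645
z_β = 2.575

Power = Φ(z_β) = Φ(2.575) ≈ 0.995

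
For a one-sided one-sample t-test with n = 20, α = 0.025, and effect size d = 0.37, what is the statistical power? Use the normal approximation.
Power ≈ 0.38

Power calculation (one-sample t-test, normal approximation):
z_β = d · √n - z_α
z_β = 0.37 · √20 - 1.960
z_β = 0.37 · 4.472 - 1.960
z_β = -0.305

Power = Φ(z_β) = Φ(-0.305) ≈ 0.380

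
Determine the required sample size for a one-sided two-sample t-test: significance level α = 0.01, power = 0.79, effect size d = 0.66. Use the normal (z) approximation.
n = 46 per group

Sample size formula (two-sample t-test, normal approximation):
n = 2 · ((z_α + z_β) / d)²

z_α = 2.326 (for α = 0.01, one-sided)
z_β = 0.806 (for power = 0.79)
d = 0.66

n = 2 · ((2.326 + 0.806) / 0.66)²
n = 2 · (4.745)²
n ≈ 45.03
Round up to the next whole number: n = 46 per group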